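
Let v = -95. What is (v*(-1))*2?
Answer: 190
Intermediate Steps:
(v*(-1))*2 = -95*(-1)*2 = 95*2 = 190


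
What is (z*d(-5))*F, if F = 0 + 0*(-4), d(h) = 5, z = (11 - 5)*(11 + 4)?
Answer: 0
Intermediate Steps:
z = 90 (z = 6*15 = 90)
F = 0 (F = 0 + 0 = 0)
(z*d(-5))*F = (90*5)*0 = 450*0 = 0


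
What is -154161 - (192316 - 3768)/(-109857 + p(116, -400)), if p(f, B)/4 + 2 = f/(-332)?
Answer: -1405764789187/9118911 ≈ -1.5416e+5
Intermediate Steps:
p(f, B) = -8 - f/83 (p(f, B) = -8 + 4*(f/(-332)) = -8 + 4*(f*(-1/332)) = -8 + 4*(-f/332) = -8 - f/83)
-154161 - (192316 - 3768)/(-109857 + p(116, -400)) = -154161 - (192316 - 3768)/(-109857 + (-8 - 1/83*116)) = -154161 - 188548/(-109857 + (-8 - 116/83)) = -154161 - 188548/(-109857 - 780/83) = -154161 - 188548/(-9118911/83) = -154161 - 188548*(-83)/9118911 = -154161 - 1*(-15649484/9118911) = -154161 + 15649484/9118911 = -1405764789187/9118911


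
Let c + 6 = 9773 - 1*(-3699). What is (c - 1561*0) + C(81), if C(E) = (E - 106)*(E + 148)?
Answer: 7741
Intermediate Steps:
C(E) = (-106 + E)*(148 + E)
c = 13466 (c = -6 + (9773 - 1*(-3699)) = -6 + (9773 + 3699) = -6 + 13472 = 13466)
(c - 1561*0) + C(81) = (13466 - 1561*0) + (-15688 + 81² + 42*81) = (13466 + 0) + (-15688 + 6561 + 3402) = 13466 - 5725 = 7741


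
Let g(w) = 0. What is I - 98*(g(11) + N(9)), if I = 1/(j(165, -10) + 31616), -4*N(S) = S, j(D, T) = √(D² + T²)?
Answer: 440799025003/1999088262 - 5*√1093/999544131 ≈ 220.50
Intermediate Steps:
N(S) = -S/4
I = 1/(31616 + 5*√1093) (I = 1/(√(165² + (-10)²) + 31616) = 1/(√(27225 + 100) + 31616) = 1/(√27325 + 31616) = 1/(5*√1093 + 31616) = 1/(31616 + 5*√1093) ≈ 3.1465e-5)
I - 98*(g(11) + N(9)) = (31616/999544131 - 5*√1093/999544131) - 98*(0 - ¼*9) = (31616/999544131 - 5*√1093/999544131) - 98*(0 - 9/4) = (31616/999544131 - 5*√1093/999544131) - 98*(-9)/4 = (31616/999544131 - 5*√1093/999544131) - 1*(-441/2) = (31616/999544131 - 5*√1093/999544131) + 441/2 = 440799025003/1999088262 - 5*√1093/999544131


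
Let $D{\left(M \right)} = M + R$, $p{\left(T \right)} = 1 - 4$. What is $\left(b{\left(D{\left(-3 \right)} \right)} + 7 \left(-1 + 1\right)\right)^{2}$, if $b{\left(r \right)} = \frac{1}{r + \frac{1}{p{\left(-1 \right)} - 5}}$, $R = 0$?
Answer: $\frac{64}{625} \approx 0.1024$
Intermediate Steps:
$p{\left(T \right)} = -3$ ($p{\left(T \right)} = 1 - 4 = -3$)
$D{\left(M \right)} = M$ ($D{\left(M \right)} = M + 0 = M$)
$b{\left(r \right)} = \frac{1}{- \frac{1}{8} + r}$ ($b{\left(r \right)} = \frac{1}{r + \frac{1}{-3 - 5}} = \frac{1}{r + \frac{1}{-8}} = \frac{1}{r - \frac{1}{8}} = \frac{1}{- \frac{1}{8} + r}$)
$\left(b{\left(D{\left(-3 \right)} \right)} + 7 \left(-1 + 1\right)\right)^{2} = \left(\frac{8}{-1 + 8 \left(-3\right)} + 7 \left(-1 + 1\right)\right)^{2} = \left(\frac{8}{-1 - 24} + 7 \cdot 0\right)^{2} = \left(\frac{8}{-25} + 0\right)^{2} = \left(8 \left(- \frac{1}{25}\right) + 0\right)^{2} = \left(- \frac{8}{25} + 0\right)^{2} = \left(- \frac{8}{25}\right)^{2} = \frac{64}{625}$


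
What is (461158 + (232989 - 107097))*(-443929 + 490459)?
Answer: 27315436500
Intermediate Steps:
(461158 + (232989 - 107097))*(-443929 + 490459) = (461158 + 125892)*46530 = 587050*46530 = 27315436500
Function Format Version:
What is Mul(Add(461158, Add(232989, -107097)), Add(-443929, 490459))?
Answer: 27315436500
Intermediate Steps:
Mul(Add(461158, Add(232989, -107097)), Add(-443929, 490459)) = Mul(Add(461158, 125892), 46530) = Mul(587050, 46530) = 27315436500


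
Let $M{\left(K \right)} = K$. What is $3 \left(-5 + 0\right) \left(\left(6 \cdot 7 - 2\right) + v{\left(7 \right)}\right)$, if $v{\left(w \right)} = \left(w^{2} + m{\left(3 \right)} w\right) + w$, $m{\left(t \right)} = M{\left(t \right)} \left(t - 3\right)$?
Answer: $-1440$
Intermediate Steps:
$m{\left(t \right)} = t \left(-3 + t\right)$ ($m{\left(t \right)} = t \left(t - 3\right) = t \left(-3 + t\right)$)
$v{\left(w \right)} = w + w^{2}$ ($v{\left(w \right)} = \left(w^{2} + 3 \left(-3 + 3\right) w\right) + w = \left(w^{2} + 3 \cdot 0 w\right) + w = \left(w^{2} + 0 w\right) + w = \left(w^{2} + 0\right) + w = w^{2} + w = w + w^{2}$)
$3 \left(-5 + 0\right) \left(\left(6 \cdot 7 - 2\right) + v{\left(7 \right)}\right) = 3 \left(-5 + 0\right) \left(\left(6 \cdot 7 - 2\right) + 7 \left(1 + 7\right)\right) = 3 \left(-5\right) \left(\left(42 - 2\right) + 7 \cdot 8\right) = - 15 \left(40 + 56\right) = \left(-15\right) 96 = -1440$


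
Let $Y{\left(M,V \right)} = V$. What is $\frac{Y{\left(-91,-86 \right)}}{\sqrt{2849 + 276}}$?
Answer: $- \frac{86 \sqrt{5}}{125} \approx -1.5384$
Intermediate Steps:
$\frac{Y{\left(-91,-86 \right)}}{\sqrt{2849 + 276}} = - \frac{86}{\sqrt{2849 + 276}} = - \frac{86}{\sqrt{3125}} = - \frac{86}{25 \sqrt{5}} = - 86 \frac{\sqrt{5}}{125} = - \frac{86 \sqrt{5}}{125}$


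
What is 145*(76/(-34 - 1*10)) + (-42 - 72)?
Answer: -4009/11 ≈ -364.45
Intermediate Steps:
145*(76/(-34 - 1*10)) + (-42 - 72) = 145*(76/(-34 - 10)) - 114 = 145*(76/(-44)) - 114 = 145*(76*(-1/44)) - 114 = 145*(-19/11) - 114 = -2755/11 - 114 = -4009/11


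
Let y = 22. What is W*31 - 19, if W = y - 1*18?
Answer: 105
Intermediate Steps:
W = 4 (W = 22 - 1*18 = 22 - 18 = 4)
W*31 - 19 = 4*31 - 19 = 124 - 19 = 105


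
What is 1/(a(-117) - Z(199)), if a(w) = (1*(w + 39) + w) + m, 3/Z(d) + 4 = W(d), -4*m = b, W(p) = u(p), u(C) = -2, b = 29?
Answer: -4/807 ≈ -0.0049566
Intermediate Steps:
W(p) = -2
m = -29/4 (m = -¼*29 = -29/4 ≈ -7.2500)
Z(d) = -½ (Z(d) = 3/(-4 - 2) = 3/(-6) = 3*(-⅙) = -½)
a(w) = 127/4 + 2*w (a(w) = (1*(w + 39) + w) - 29/4 = (1*(39 + w) + w) - 29/4 = ((39 + w) + w) - 29/4 = (39 + 2*w) - 29/4 = 127/4 + 2*w)
1/(a(-117) - Z(199)) = 1/((127/4 + 2*(-117)) - 1*(-½)) = 1/((127/4 - 234) + ½) = 1/(-809/4 + ½) = 1/(-807/4) = -4/807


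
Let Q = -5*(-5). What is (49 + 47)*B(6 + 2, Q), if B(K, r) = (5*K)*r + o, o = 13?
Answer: 97248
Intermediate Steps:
Q = 25
B(K, r) = 13 + 5*K*r (B(K, r) = (5*K)*r + 13 = 5*K*r + 13 = 13 + 5*K*r)
(49 + 47)*B(6 + 2, Q) = (49 + 47)*(13 + 5*(6 + 2)*25) = 96*(13 + 5*8*25) = 96*(13 + 1000) = 96*1013 = 97248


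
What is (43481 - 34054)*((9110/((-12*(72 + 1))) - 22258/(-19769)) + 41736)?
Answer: 3406015600286827/8658822 ≈ 3.9336e+8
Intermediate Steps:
(43481 - 34054)*((9110/((-12*(72 + 1))) - 22258/(-19769)) + 41736) = 9427*((9110/((-12*73)) - 22258*(-1/19769)) + 41736) = 9427*((9110/(-876) + 22258/19769) + 41736) = 9427*((9110*(-1/876) + 22258/19769) + 41736) = 9427*((-4555/438 + 22258/19769) + 41736) = 9427*(-80298791/8658822 + 41736) = 9427*(361304296201/8658822) = 3406015600286827/8658822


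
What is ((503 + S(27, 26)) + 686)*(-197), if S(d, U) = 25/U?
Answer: -6094983/26 ≈ -2.3442e+5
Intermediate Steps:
((503 + S(27, 26)) + 686)*(-197) = ((503 + 25/26) + 686)*(-197) = (13103/26 + 686)*(-197) = (30939/26)*(-197) = -6094983/26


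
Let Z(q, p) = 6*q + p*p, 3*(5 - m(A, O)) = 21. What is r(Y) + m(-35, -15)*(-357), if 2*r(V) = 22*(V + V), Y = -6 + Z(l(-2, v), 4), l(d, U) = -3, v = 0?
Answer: 538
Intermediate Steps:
m(A, O) = -2 (m(A, O) = 5 - ⅓*21 = 5 - 7 = -2)
Z(q, p) = p² + 6*q (Z(q, p) = 6*q + p² = p² + 6*q)
Y = -8 (Y = -6 + (4² + 6*(-3)) = -6 + (16 - 18) = -6 - 2 = -8)
r(V) = 22*V (r(V) = (22*(V + V))/2 = (22*(2*V))/2 = (44*V)/2 = 22*V)
r(Y) + m(-35, -15)*(-357) = 22*(-8) - 2*(-357) = -176 + 714 = 538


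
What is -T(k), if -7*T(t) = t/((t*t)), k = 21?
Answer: 1/147 ≈ 0.0068027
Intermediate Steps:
T(t) = -1/(7*t) (T(t) = -t/(7*(t*t)) = -t/(7*(t²)) = -t/(7*t²) = -1/(7*t))
-T(k) = -(-1)/(7*21) = -1*(-1/147) = 1/147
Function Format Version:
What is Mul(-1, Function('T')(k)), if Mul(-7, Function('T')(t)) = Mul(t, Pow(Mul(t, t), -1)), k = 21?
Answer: Rational(1, 147) ≈ 0.0068027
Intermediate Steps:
Function('T')(t) = Mul(Rational(-1, 7), Pow(t, -1)) (Function('T')(t) = Mul(Rational(-1, 7), Mul(t, Pow(Mul(t, t), -1))) = Mul(Rational(-1, 7), Mul(t, Pow(Pow(t, 2), -1))) = Mul(Rational(-1, 7), Mul(t, Pow(t, -2))) = Mul(Rational(-1, 7), Pow(t, -1)))
Mul(-1, Function('T')(k)) = Mul(-1, Mul(Rational(-1, 7), Pow(21, -1))) = Mul(-1, Mul(Rational(-1, 7), Rational(1, 21))) = Mul(-1, Rational(-1, 147)) = Rational(1, 147)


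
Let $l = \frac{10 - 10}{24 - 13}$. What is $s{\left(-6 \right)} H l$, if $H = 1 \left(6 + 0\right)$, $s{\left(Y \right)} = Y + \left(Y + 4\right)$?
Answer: $0$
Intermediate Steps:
$s{\left(Y \right)} = 4 + 2 Y$ ($s{\left(Y \right)} = Y + \left(4 + Y\right) = 4 + 2 Y$)
$H = 6$ ($H = 1 \cdot 6 = 6$)
$l = 0$ ($l = \frac{0}{11} = 0 \cdot \frac{1}{11} = 0$)
$s{\left(-6 \right)} H l = \left(4 + 2 \left(-6\right)\right) 6 \cdot 0 = \left(4 - 12\right) 6 \cdot 0 = \left(-8\right) 6 \cdot 0 = \left(-48\right) 0 = 0$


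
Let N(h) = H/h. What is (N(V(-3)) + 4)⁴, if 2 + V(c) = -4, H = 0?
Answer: 256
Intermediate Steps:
V(c) = -6 (V(c) = -2 - 4 = -6)
N(h) = 0 (N(h) = 0/h = 0)
(N(V(-3)) + 4)⁴ = (0 + 4)⁴ = 4⁴ = 256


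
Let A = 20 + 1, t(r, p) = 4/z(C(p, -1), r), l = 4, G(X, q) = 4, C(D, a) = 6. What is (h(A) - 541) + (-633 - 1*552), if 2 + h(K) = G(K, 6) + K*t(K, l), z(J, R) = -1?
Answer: -1808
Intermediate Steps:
t(r, p) = -4 (t(r, p) = 4/(-1) = 4*(-1) = -4)
A = 21
h(K) = 2 - 4*K (h(K) = -2 + (4 + K*(-4)) = -2 + (4 - 4*K) = 2 - 4*K)
(h(A) - 541) + (-633 - 1*552) = ((2 - 4*21) - 541) + (-633 - 1*552) = ((2 - 84) - 541) + (-633 - 552) = (-82 - 541) - 1185 = -623 - 1185 = -1808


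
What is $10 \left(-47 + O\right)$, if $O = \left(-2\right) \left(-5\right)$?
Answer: $-370$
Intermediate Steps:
$O = 10$
$10 \left(-47 + O\right) = 10 \left(-47 + 10\right) = 10 \left(-37\right) = -370$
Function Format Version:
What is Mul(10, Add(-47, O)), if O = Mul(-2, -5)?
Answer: -370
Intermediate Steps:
O = 10
Mul(10, Add(-47, O)) = Mul(10, Add(-47, 10)) = Mul(10, -37) = -370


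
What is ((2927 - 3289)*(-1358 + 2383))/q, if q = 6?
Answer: -185525/3 ≈ -61842.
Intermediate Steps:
((2927 - 3289)*(-1358 + 2383))/q = ((2927 - 3289)*(-1358 + 2383))/6 = (-362*1025)/6 = (⅙)*(-371050) = -185525/3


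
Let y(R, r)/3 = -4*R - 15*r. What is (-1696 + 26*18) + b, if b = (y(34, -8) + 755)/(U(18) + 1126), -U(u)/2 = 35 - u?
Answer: -191467/156 ≈ -1227.4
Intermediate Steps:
U(u) = -70 + 2*u (U(u) = -2*(35 - u) = -70 + 2*u)
y(R, r) = -45*r - 12*R (y(R, r) = 3*(-4*R - 15*r) = 3*(-15*r - 4*R) = -45*r - 12*R)
b = 101/156 (b = ((-45*(-8) - 12*34) + 755)/((-70 + 2*18) + 1126) = ((360 - 408) + 755)/((-70 + 36) + 1126) = (-48 + 755)/(-34 + 1126) = 707/1092 = 707*(1/1092) = 101/156 ≈ 0.64744)
(-1696 + 26*18) + b = (-1696 + 26*18) + 101/156 = (-1696 + 468) + 101/156 = -1228 + 101/156 = -191467/156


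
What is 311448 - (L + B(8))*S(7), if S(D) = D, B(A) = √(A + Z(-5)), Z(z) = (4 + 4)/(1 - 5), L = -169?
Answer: 312631 - 7*√6 ≈ 3.1261e+5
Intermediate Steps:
Z(z) = -2 (Z(z) = 8/(-4) = 8*(-¼) = -2)
B(A) = √(-2 + A) (B(A) = √(A - 2) = √(-2 + A))
311448 - (L + B(8))*S(7) = 311448 - (-169 + √(-2 + 8))*7 = 311448 - (-169 + √6)*7 = 311448 - (-1183 + 7*√6) = 311448 + (1183 - 7*√6) = 312631 - 7*√6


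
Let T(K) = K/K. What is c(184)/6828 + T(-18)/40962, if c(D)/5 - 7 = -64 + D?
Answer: 4336283/46614756 ≈ 0.093024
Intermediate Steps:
c(D) = -285 + 5*D (c(D) = 35 + 5*(-64 + D) = 35 + (-320 + 5*D) = -285 + 5*D)
T(K) = 1
c(184)/6828 + T(-18)/40962 = (-285 + 5*184)/6828 + 1/40962 = (-285 + 920)*(1/6828) + 1*(1/40962) = 635*(1/6828) + 1/40962 = 635/6828 + 1/40962 = 4336283/46614756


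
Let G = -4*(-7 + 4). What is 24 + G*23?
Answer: 300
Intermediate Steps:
G = 12 (G = -4*(-3) = 12)
24 + G*23 = 24 + 12*23 = 24 + 276 = 300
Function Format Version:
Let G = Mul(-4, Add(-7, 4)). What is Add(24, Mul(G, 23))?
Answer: 300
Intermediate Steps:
G = 12 (G = Mul(-4, -3) = 12)
Add(24, Mul(G, 23)) = Add(24, Mul(12, 23)) = Add(24, 276) = 300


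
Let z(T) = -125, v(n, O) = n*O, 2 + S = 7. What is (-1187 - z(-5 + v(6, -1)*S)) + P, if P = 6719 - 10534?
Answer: -4877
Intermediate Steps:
S = 5 (S = -2 + 7 = 5)
v(n, O) = O*n
P = -3815
(-1187 - z(-5 + v(6, -1)*S)) + P = (-1187 - 1*(-125)) - 3815 = (-1187 + 125) - 3815 = -1062 - 3815 = -4877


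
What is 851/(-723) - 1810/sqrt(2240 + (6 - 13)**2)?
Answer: -851/723 - 1810*sqrt(2289)/2289 ≈ -39.009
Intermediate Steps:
851/(-723) - 1810/sqrt(2240 + (6 - 13)**2) = 851*(-1/723) - 1810/sqrt(2240 + (-7)**2) = -851/723 - 1810/sqrt(2240 + 49) = -851/723 - 1810*sqrt(2289)/2289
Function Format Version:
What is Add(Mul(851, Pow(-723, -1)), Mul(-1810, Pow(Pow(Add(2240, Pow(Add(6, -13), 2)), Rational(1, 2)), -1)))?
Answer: Add(Rational(-851, 723), Mul(Rational(-1810, 2289), Pow(2289, Rational(1, 2)))) ≈ -39.009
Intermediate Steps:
Add(Mul(851, Pow(-723, -1)), Mul(-1810, Pow(Pow(Add(2240, Pow(Add(6, -13), 2)), Rational(1, 2)), -1))) = Add(Mul(851, Rational(-1, 723)), Mul(-1810, Pow(Pow(Add(2240, Pow(-7, 2)), Rational(1, 2)), -1))) = Add(Rational(-851, 723), Mul(-1810, Pow(Pow(Add(2240, 49), Rational(1, 2)), -1))) = Add(Rational(-851, 723), Mul(-1810, Pow(Pow(2289, Rational(1, 2)), -1))) = Add(Rational(-851, 723), Mul(-1810, Mul(Rational(1, 2289), Pow(2289, Rational(1, 2))))) = Add(Rational(-851, 723), Mul(Rational(-1810, 2289), Pow(2289, Rational(1, 2))))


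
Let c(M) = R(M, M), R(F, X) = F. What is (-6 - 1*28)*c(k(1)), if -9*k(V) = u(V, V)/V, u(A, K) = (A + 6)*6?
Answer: 476/3 ≈ 158.67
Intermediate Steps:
u(A, K) = 36 + 6*A (u(A, K) = (6 + A)*6 = 36 + 6*A)
k(V) = -(36 + 6*V)/(9*V)
c(M) = M
(-6 - 1*28)*c(k(1)) = (-6 - 1*28)*(-⅔ - 4/1) = (-6 - 28)*(-⅔ - 4*1) = -34*(-⅔ - 4) = -34*(-14/3) = 476/3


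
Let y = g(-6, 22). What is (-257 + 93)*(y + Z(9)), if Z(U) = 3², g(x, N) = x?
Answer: -492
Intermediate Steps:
Z(U) = 9
y = -6
(-257 + 93)*(y + Z(9)) = (-257 + 93)*(-6 + 9) = -164*3 = -492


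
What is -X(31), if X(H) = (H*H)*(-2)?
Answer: 1922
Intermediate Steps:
X(H) = -2*H**2 (X(H) = H**2*(-2) = -2*H**2)
-X(31) = -(-2)*31**2 = -(-2)*961 = -1*(-1922) = 1922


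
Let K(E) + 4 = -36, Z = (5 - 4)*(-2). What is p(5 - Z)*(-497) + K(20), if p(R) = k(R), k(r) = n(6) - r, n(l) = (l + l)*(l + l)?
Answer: -68129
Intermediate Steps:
Z = -2 (Z = 1*(-2) = -2)
n(l) = 4*l² (n(l) = (2*l)*(2*l) = 4*l²)
K(E) = -40 (K(E) = -4 - 36 = -40)
k(r) = 144 - r (k(r) = 4*6² - r = 4*36 - r = 144 - r)
p(R) = 144 - R
p(5 - Z)*(-497) + K(20) = (144 - (5 - 1*(-2)))*(-497) - 40 = (144 - (5 + 2))*(-497) - 40 = (144 - 1*7)*(-497) - 40 = (144 - 7)*(-497) - 40 = 137*(-497) - 40 = -68089 - 40 = -68129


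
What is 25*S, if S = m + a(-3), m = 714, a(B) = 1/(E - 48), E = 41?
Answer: 124925/7 ≈ 17846.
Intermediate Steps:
a(B) = -1/7 (a(B) = 1/(41 - 48) = 1/(-7) = -1/7)
S = 4997/7 (S = 714 - 1/7 = 4997/7 ≈ 713.86)
25*S = 25*(4997/7) = 124925/7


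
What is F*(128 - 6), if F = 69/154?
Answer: 4209/77 ≈ 54.662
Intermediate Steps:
F = 69/154 (F = 69*(1/154) = 69/154 ≈ 0.44805)
F*(128 - 6) = 69*(128 - 6)/154 = (69/154)*122 = 4209/77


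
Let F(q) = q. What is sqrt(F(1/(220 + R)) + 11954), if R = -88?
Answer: sqrt(52071657)/66 ≈ 109.33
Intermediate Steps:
sqrt(F(1/(220 + R)) + 11954) = sqrt(1/(220 - 88) + 11954) = sqrt(1/132 + 11954) = sqrt(1577929/132) = sqrt(52071657)/66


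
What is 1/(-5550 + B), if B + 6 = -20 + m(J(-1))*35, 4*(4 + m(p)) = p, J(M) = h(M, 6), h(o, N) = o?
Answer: -4/22899 ≈ -0.00017468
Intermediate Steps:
J(M) = M
m(p) = -4 + p/4
B = -699/4 (B = -6 + (-20 + (-4 + (1/4)*(-1))*35) = -6 + (-20 + (-4 - 1/4)*35) = -6 + (-20 - 17/4*35) = -6 + (-20 - 595/4) = -6 - 675/4 = -699/4 ≈ -174.75)
1/(-5550 + B) = 1/(-5550 - 699/4) = 1/(-22899/4) = -4/22899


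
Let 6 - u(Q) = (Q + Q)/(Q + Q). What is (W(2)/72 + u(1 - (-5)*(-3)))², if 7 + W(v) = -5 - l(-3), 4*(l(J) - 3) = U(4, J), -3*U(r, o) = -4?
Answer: 267289/11664 ≈ 22.916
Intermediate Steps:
U(r, o) = 4/3 (U(r, o) = -⅓*(-4) = 4/3)
l(J) = 10/3 (l(J) = 3 + (¼)*(4/3) = 3 + ⅓ = 10/3)
u(Q) = 5 (u(Q) = 6 - (Q + Q)/(Q + Q) = 6 - 2*Q/(2*Q) = 6 - 2*Q*1/(2*Q) = 6 - 1*1 = 6 - 1 = 5)
W(v) = -46/3 (W(v) = -7 + (-5 - 1*10/3) = -7 + (-5 - 10/3) = -7 - 25/3 = -46/3)
(W(2)/72 + u(1 - (-5)*(-3)))² = (-46/3/72 + 5)² = (-46/3*1/72 + 5)² = (-23/108 + 5)² = (517/108)² = 267289/11664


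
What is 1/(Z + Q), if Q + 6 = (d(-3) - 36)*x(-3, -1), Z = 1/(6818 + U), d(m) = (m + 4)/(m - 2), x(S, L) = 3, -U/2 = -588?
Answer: -39970/4580557 ≈ -0.0087260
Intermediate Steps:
U = 1176 (U = -2*(-588) = 1176)
d(m) = (4 + m)/(-2 + m)
Z = 1/7994 (Z = 1/(6818 + 1176) = 1/7994 ≈ 0.00012509)
Q = -573/5 (Q = -6 + ((4 - 3)/(-2 - 3) - 36)*3 = -6 + (1/(-5) - 36)*3 = -6 + (-⅕*1 - 36)*3 = -6 + (-⅕ - 36)*3 = -6 - 181/5*3 = -6 - 543/5 = -573/5 ≈ -114.60)
1/(Z + Q) = 1/(1/7994 - 573/5) = 1/(-4580557/39970) = -39970/4580557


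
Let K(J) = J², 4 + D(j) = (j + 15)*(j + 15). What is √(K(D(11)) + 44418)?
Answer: √496002 ≈ 704.27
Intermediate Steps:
D(j) = -4 + (15 + j)² (D(j) = -4 + (j + 15)*(j + 15) = -4 + (15 + j)*(15 + j) = -4 + (15 + j)²)
√(K(D(11)) + 44418) = √((-4 + (15 + 11)²)² + 44418) = √((-4 + 26²)² + 44418) = √((-4 + 676)² + 44418) = √(672² + 44418) = √(451584 + 44418) = √496002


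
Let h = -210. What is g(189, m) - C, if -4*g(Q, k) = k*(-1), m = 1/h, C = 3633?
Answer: -3051721/840 ≈ -3633.0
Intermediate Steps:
m = -1/210 (m = 1/(-210) = -1/210 ≈ -0.0047619)
g(Q, k) = k/4 (g(Q, k) = -k*(-1)/4 = -(-1)*k/4 = k/4)
g(189, m) - C = (¼)*(-1/210) - 1*3633 = -1/840 - 3633 = -3051721/840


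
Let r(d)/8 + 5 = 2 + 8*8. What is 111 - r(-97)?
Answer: -377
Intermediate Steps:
r(d) = 488 (r(d) = -40 + 8*(2 + 8*8) = -40 + 8*(2 + 64) = -40 + 8*66 = -40 + 528 = 488)
111 - r(-97) = 111 - 1*488 = 111 - 488 = -377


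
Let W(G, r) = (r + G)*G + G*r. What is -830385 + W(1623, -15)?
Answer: 1755054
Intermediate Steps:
W(G, r) = G*r + G*(G + r) (W(G, r) = (G + r)*G + G*r = G*(G + r) + G*r = G*r + G*(G + r))
-830385 + W(1623, -15) = -830385 + 1623*(1623 + 2*(-15)) = -830385 + 1623*(1623 - 30) = -830385 + 1623*1593 = -830385 + 2585439 = 1755054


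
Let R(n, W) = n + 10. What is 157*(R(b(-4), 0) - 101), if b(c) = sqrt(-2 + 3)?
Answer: -14130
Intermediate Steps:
b(c) = 1 (b(c) = sqrt(1) = 1)
R(n, W) = 10 + n
157*(R(b(-4), 0) - 101) = 157*((10 + 1) - 101) = 157*(11 - 101) = 157*(-90) = -14130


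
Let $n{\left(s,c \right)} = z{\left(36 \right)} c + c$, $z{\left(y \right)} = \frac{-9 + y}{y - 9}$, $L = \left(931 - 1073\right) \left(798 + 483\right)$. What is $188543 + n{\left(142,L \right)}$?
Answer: $-175261$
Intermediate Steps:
$L = -181902$ ($L = \left(-142\right) 1281 = -181902$)
$z{\left(y \right)} = 1$ ($z{\left(y \right)} = \frac{-9 + y}{-9 + y} = 1$)
$n{\left(s,c \right)} = 2 c$ ($n{\left(s,c \right)} = 1 c + c = c + c = 2 c$)
$188543 + n{\left(142,L \right)} = 188543 + 2 \left(-181902\right) = 188543 - 363804 = -175261$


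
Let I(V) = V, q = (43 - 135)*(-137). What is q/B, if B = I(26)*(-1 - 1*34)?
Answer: -6302/455 ≈ -13.851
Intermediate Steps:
q = 12604 (q = -92*(-137) = 12604)
B = -910 (B = 26*(-1 - 1*34) = 26*(-1 - 34) = 26*(-35) = -910)
q/B = 12604/(-910) = 12604*(-1/910) = -6302/455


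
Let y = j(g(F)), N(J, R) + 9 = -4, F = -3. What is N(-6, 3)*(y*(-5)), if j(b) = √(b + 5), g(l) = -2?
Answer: 65*√3 ≈ 112.58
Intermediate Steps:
N(J, R) = -13 (N(J, R) = -9 - 4 = -13)
j(b) = √(5 + b)
y = √3 (y = √(5 - 2) = √3 ≈ 1.7320)
N(-6, 3)*(y*(-5)) = -13*√3*(-5) = -(-65)*√3 = 65*√3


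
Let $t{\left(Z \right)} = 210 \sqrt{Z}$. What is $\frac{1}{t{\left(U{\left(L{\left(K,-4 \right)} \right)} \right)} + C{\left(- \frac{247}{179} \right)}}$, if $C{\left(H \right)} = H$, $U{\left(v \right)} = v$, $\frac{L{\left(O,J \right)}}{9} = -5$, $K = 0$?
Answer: $- \frac{44213}{63585425509} - \frac{20185830 i \sqrt{5}}{63585425509} \approx -6.9533 \cdot 10^{-7} - 0.00070986 i$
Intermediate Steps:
$L{\left(O,J \right)} = -45$ ($L{\left(O,J \right)} = 9 \left(-5\right) = -45$)
$\frac{1}{t{\left(U{\left(L{\left(K,-4 \right)} \right)} \right)} + C{\left(- \frac{247}{179} \right)}} = \frac{1}{210 \sqrt{-45} - \frac{247}{179}} = \frac{1}{210 \cdot 3 i \sqrt{5} - \frac{247}{179}} = \frac{1}{630 i \sqrt{5} - \frac{247}{179}} = \frac{1}{- \frac{247}{179} + 630 i \sqrt{5}}$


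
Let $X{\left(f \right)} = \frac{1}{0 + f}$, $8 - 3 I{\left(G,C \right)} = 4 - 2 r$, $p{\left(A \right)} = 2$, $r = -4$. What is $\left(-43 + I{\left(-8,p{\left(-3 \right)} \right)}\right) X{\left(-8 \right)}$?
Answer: $\frac{133}{24} \approx 5.5417$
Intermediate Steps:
$I{\left(G,C \right)} = - \frac{4}{3}$ ($I{\left(G,C \right)} = \frac{8}{3} - \frac{4 - -8}{3} = \frac{8}{3} - \frac{4 + 8}{3} = \frac{8}{3} - 4 = - \frac{4}{3}$)
$X{\left(f \right)} = \frac{1}{f}$
$\left(-43 + I{\left(-8,p{\left(-3 \right)} \right)}\right) X{\left(-8 \right)} = \frac{-43 - \frac{4}{3}}{-8} = \left(- \frac{133}{3}\right) \left(- \frac{1}{8}\right) = \frac{133}{24}$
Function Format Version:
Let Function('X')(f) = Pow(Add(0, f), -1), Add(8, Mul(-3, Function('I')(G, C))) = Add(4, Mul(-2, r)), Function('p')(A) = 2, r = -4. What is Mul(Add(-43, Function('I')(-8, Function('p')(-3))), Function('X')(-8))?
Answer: Rational(133, 24) ≈ 5.5417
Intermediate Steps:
Function('I')(G, C) = Rational(-4, 3) (Function('I')(G, C) = Add(Rational(8, 3), Mul(Rational(-1, 3), Add(4, Mul(-2, -4)))) = Add(Rational(8, 3), Mul(Rational(-1, 3), Add(4, 8))) = Add(Rational(8, 3), Mul(Rational(-1, 3), 12)) = Add(Rational(8, 3), -4) = Rational(-4, 3))
Function('X')(f) = Pow(f, -1)
Mul(Add(-43, Function('I')(-8, Function('p')(-3))), Function('X')(-8)) = Mul(Add(-43, Rational(-4, 3)), Pow(-8, -1)) = Mul(Rational(-133, 3), Rational(-1, 8)) = Rational(133, 24)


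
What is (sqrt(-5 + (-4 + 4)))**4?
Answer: 25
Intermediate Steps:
(sqrt(-5 + (-4 + 4)))**4 = (sqrt(-5 + 0))**4 = (sqrt(-5))**4 = (I*sqrt(5))**4 = 25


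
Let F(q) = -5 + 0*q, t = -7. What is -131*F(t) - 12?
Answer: 643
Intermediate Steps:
F(q) = -5 (F(q) = -5 + 0 = -5)
-131*F(t) - 12 = -131*(-5) - 12 = 655 - 12 = 643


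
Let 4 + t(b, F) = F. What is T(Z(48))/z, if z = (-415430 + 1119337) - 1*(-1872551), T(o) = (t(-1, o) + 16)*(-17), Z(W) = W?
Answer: -510/1288229 ≈ -0.00039589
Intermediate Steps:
t(b, F) = -4 + F
T(o) = -204 - 17*o (T(o) = ((-4 + o) + 16)*(-17) = (12 + o)*(-17) = -204 - 17*o)
z = 2576458 (z = 703907 + 1872551 = 2576458)
T(Z(48))/z = (-204 - 17*48)/2576458 = (-204 - 816)*(1/2576458) = -1020*1/2576458 = -510/1288229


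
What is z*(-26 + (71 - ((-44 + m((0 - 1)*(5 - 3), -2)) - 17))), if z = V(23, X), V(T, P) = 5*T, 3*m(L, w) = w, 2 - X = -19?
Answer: 36800/3 ≈ 12267.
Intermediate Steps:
X = 21 (X = 2 - 1*(-19) = 2 + 19 = 21)
m(L, w) = w/3
z = 115 (z = 5*23 = 115)
z*(-26 + (71 - ((-44 + m((0 - 1)*(5 - 3), -2)) - 17))) = 115*(-26 + (71 - ((-44 + (⅓)*(-2)) - 17))) = 115*(-26 + (71 - ((-44 - ⅔) - 17))) = 115*(-26 + (71 - (-134/3 - 17))) = 115*(-26 + (71 - 1*(-185/3))) = 115*(-26 + (71 + 185/3)) = 115*(-26 + 398/3) = 115*(320/3) = 36800/3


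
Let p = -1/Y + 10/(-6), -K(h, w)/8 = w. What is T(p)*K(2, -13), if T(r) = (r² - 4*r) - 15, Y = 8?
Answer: -34619/72 ≈ -480.82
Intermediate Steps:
K(h, w) = -8*w
p = -43/24 (p = -1/8 + 10/(-6) = -1*⅛ + 10*(-⅙) = -⅛ - 5/3 = -43/24 ≈ -1.7917)
T(r) = -15 + r² - 4*r
T(p)*K(2, -13) = (-15 + (-43/24)² - 4*(-43/24))*(-8*(-13)) = (-15 + 1849/576 + 43/6)*104 = -2663/576*104 = -34619/72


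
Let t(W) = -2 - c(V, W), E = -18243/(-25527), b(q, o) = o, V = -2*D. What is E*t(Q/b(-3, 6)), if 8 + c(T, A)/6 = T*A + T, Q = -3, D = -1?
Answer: 243240/8509 ≈ 28.586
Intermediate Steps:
V = 2 (V = -2*(-1) = 2)
c(T, A) = -48 + 6*T + 6*A*T (c(T, A) = -48 + 6*(T*A + T) = -48 + 6*(A*T + T) = -48 + 6*(T + A*T) = -48 + (6*T + 6*A*T) = -48 + 6*T + 6*A*T)
E = 6081/8509 (E = -18243*(-1/25527) = 6081/8509 ≈ 0.71465)
t(W) = 34 - 12*W (t(W) = -2 - (-48 + 6*2 + 6*W*2) = -2 - (-48 + 12 + 12*W) = -2 - (-36 + 12*W) = -2 + (36 - 12*W) = 34 - 12*W)
E*t(Q/b(-3, 6)) = 6081*(34 - (-36)/6)/8509 = 6081*(34 - 12*(-½))/8509 = 6081*(34 + 6)/8509 = (6081/8509)*40 = 243240/8509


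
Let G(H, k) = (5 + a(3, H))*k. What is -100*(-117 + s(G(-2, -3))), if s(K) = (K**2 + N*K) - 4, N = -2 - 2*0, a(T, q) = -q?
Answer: -36200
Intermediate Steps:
G(H, k) = k*(5 - H) (G(H, k) = (5 - H)*k = k*(5 - H))
N = -2 (N = -2 + 0 = -2)
s(K) = -4 + K**2 - 2*K (s(K) = (K**2 - 2*K) - 4 = -4 + K**2 - 2*K)
-100*(-117 + s(G(-2, -3))) = -100*(-117 + (-4 + (-3*(5 - 1*(-2)))**2 - (-6)*(5 - 1*(-2)))) = -100*(-117 + (-4 + (-3*(5 + 2))**2 - (-6)*(5 + 2))) = -100*(-117 + (-4 + (-3*7)**2 - (-6)*7)) = -100*(-117 + (-4 + (-21)**2 - 2*(-21))) = -100*(-117 + (-4 + 441 + 42)) = -100*(-117 + 479) = -100*362 = -36200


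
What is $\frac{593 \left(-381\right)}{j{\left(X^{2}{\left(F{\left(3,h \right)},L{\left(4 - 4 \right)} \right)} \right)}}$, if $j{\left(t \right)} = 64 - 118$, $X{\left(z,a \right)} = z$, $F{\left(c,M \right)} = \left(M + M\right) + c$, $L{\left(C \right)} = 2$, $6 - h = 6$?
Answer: $\frac{75311}{18} \approx 4183.9$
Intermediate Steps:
$h = 0$ ($h = 6 - 6 = 0$)
$F{\left(c,M \right)} = c + 2 M$ ($F{\left(c,M \right)} = 2 M + c = c + 2 M$)
$j{\left(t \right)} = -54$
$\frac{593 \left(-381\right)}{j{\left(X^{2}{\left(F{\left(3,h \right)},L{\left(4 - 4 \right)} \right)} \right)}} = \frac{593 \left(-381\right)}{-54} = \left(-225933\right) \left(- \frac{1}{54}\right) = \frac{75311}{18}$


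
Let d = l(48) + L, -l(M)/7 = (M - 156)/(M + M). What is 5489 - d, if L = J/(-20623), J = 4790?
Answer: 904336247/164984 ≈ 5481.4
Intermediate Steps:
L = -4790/20623 (L = 4790/(-20623) = 4790*(-1/20623) = -4790/20623 ≈ -0.23226)
l(M) = -7*(-156 + M)/(2*M) (l(M) = -7*(M - 156)/(M + M) = -7*(-156 + M)/(2*M))
d = 1260929/164984 (d = (-7/2 + 546/48) - 4790/20623 = (-7/2 + 546*(1/48)) - 4790/20623 = (-7/2 + 91/8) - 4790/20623 = 63/8 - 4790/20623 = 1260929/164984 ≈ 7.6427)
5489 - d = 5489 - 1*1260929/164984 = 5489 - 1260929/164984 = 904336247/164984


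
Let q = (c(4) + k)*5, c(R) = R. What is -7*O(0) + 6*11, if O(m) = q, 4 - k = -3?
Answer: -319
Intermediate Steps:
k = 7 (k = 4 - 1*(-3) = 4 + 3 = 7)
q = 55 (q = (4 + 7)*5 = 11*5 = 55)
O(m) = 55
-7*O(0) + 6*11 = -7*55 + 6*11 = -385 + 66 = -319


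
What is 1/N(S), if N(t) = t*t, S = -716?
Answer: 1/512656 ≈ 1.9506e-6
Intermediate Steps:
N(t) = t²
1/N(S) = 1/((-716)²) = 1/512656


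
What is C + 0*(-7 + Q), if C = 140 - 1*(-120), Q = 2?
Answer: 260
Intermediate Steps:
C = 260 (C = 140 + 120 = 260)
C + 0*(-7 + Q) = 260 + 0*(-7 + 2) = 260 + 0*(-5) = 260 + 0 = 260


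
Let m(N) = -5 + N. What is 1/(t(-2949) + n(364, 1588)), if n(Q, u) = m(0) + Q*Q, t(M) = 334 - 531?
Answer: 1/132294 ≈ 7.5589e-6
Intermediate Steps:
t(M) = -197
n(Q, u) = -5 + Q² (n(Q, u) = (-5 + 0) + Q*Q = -5 + Q²)
1/(t(-2949) + n(364, 1588)) = 1/(-197 + (-5 + 364²)) = 1/(-197 + (-5 + 132496)) = 1/(-197 + 132491) = 1/132294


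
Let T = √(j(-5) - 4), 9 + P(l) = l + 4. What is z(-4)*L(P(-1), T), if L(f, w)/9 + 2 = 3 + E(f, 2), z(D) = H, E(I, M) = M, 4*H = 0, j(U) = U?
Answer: 0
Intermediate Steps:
P(l) = -5 + l (P(l) = -9 + (l + 4) = -9 + (4 + l) = -5 + l)
H = 0 (H = (¼)*0 = 0)
T = 3*I (T = √(-5 - 4) = √(-9) = 3*I ≈ 3.0*I)
z(D) = 0
L(f, w) = 27 (L(f, w) = -18 + 9*(3 + 2) = -18 + 9*5 = -18 + 45 = 27)
z(-4)*L(P(-1), T) = 0*27 = 0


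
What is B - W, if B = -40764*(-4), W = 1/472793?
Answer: 77091735407/472793 ≈ 1.6306e+5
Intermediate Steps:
W = 1/472793 ≈ 2.1151e-6
B = 163056
B - W = 163056 - 1*1/472793 = 163056 - 1/472793 = 77091735407/472793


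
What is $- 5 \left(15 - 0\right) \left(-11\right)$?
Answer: $825$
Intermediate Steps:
$- 5 \left(15 - 0\right) \left(-11\right) = - 5 \left(15 + 0\right) \left(-11\right) = \left(-5\right) 15 \left(-11\right) = \left(-75\right) \left(-11\right) = 825$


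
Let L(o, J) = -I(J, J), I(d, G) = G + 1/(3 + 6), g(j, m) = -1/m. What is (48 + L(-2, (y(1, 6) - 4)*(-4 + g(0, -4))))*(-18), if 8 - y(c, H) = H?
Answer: -727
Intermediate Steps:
y(c, H) = 8 - H
I(d, G) = 1/9 + G (I(d, G) = G + 1/9 = 1/9 + G)
L(o, J) = -1/9 - J (L(o, J) = -(1/9 + J) = -1/9 - J)
(48 + L(-2, (y(1, 6) - 4)*(-4 + g(0, -4))))*(-18) = (48 + (-1/9 - ((8 - 1*6) - 4)*(-4 - 1/(-4))))*(-18) = (48 + (-1/9 - ((8 - 6) - 4)*(-4 - 1*(-1/4))))*(-18) = (48 + (-1/9 - (2 - 4)*(-4 + 1/4)))*(-18) = (48 + (-1/9 - (-2)*(-15)/4))*(-18) = (48 + (-1/9 - 1*15/2))*(-18) = (48 + (-1/9 - 15/2))*(-18) = (48 - 137/18)*(-18) = (727/18)*(-18) = -727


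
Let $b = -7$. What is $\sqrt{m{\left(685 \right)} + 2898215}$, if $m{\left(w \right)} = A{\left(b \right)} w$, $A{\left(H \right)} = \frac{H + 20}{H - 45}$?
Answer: $\frac{35 \sqrt{9463}}{2} \approx 1702.4$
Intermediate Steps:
$A{\left(H \right)} = \frac{20 + H}{-45 + H}$
$m{\left(w \right)} = - \frac{w}{4}$ ($m{\left(w \right)} = \frac{20 - 7}{-45 - 7} w = \frac{1}{-52} \cdot 13 w = \left(- \frac{1}{52}\right) 13 w = - \frac{w}{4}$)
$\sqrt{m{\left(685 \right)} + 2898215} = \sqrt{\left(- \frac{1}{4}\right) 685 + 2898215} = \sqrt{- \frac{685}{4} + 2898215} = \sqrt{\frac{11592175}{4}} = \frac{35 \sqrt{9463}}{2}$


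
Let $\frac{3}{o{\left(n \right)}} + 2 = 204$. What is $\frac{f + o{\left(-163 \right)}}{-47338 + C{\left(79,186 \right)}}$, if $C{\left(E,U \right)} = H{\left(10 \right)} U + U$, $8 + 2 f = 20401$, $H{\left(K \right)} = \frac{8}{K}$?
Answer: $- \frac{22195}{102313} \approx -0.21693$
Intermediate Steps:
$o{\left(n \right)} = \frac{3}{202}$ ($o{\left(n \right)} = \frac{3}{-2 + 204} = \frac{3}{202}$)
$f = \frac{20393}{2}$ ($f = -4 + \frac{1}{2} \cdot 20401 = -4 + \frac{20401}{2} = \frac{20393}{2} \approx 10197.0$)
$C{\left(E,U \right)} = \frac{9 U}{5}$ ($C{\left(E,U \right)} = \frac{8}{10} U + U = 8 \cdot \frac{1}{10} U + U = \frac{4 U}{5} + U = \frac{9 U}{5}$)
$\frac{f + o{\left(-163 \right)}}{-47338 + C{\left(79,186 \right)}} = \frac{\frac{20393}{2} + \frac{3}{202}}{-47338 + \frac{9}{5} \cdot 186} = \frac{1029848}{101 \left(-47338 + \frac{1674}{5}\right)} = \frac{1029848}{101 \left(- \frac{235016}{5}\right)} = \frac{1029848}{101} \left(- \frac{5}{235016}\right) = - \frac{22195}{102313}$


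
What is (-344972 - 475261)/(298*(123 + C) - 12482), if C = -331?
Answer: 30379/2758 ≈ 11.015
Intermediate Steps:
(-344972 - 475261)/(298*(123 + C) - 12482) = (-344972 - 475261)/(298*(123 - 331) - 12482) = -820233/(298*(-208) - 12482) = -820233/(-61984 - 12482) = -820233/(-74466) = -820233*(-1/74466) = 30379/2758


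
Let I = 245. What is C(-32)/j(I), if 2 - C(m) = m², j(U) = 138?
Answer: -511/69 ≈ -7.4058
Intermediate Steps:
C(m) = 2 - m²
C(-32)/j(I) = (2 - 1*(-32)²)/138 = (2 - 1*1024)*(1/138) = (2 - 1024)*(1/138) = -1022*1/138 = -511/69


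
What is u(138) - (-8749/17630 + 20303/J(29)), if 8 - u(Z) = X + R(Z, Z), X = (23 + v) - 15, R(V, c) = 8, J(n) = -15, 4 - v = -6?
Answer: 14132521/10578 ≈ 1336.0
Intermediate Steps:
v = 10 (v = 4 - 1*(-6) = 4 + 6 = 10)
X = 18 (X = (23 + 10) - 15 = 33 - 15 = 18)
u(Z) = -18 (u(Z) = 8 - (18 + 8) = 8 - 1*26 = 8 - 26 = -18)
u(138) - (-8749/17630 + 20303/J(29)) = -18 - (-8749/17630 + 20303/(-15)) = -18 - (-8749*1/17630 + 20303*(-1/15)) = -18 - (-8749/17630 - 20303/15) = -18 - 1*(-14322925/10578) = -18 + 14322925/10578 = 14132521/10578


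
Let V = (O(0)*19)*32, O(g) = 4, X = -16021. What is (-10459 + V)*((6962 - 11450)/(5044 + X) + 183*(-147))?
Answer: 790091694101/3659 ≈ 2.1593e+8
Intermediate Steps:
V = 2432 (V = (4*19)*32 = 76*32 = 2432)
(-10459 + V)*((6962 - 11450)/(5044 + X) + 183*(-147)) = (-10459 + 2432)*((6962 - 11450)/(5044 - 16021) + 183*(-147)) = -8027*(-4488/(-10977) - 26901) = -8027*(-4488*(-1/10977) - 26901) = -8027*(1496/3659 - 26901) = -8027*(-98429263/3659) = 790091694101/3659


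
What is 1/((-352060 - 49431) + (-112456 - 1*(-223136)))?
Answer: -1/290811 ≈ -3.4387e-6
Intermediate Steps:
1/((-352060 - 49431) + (-112456 - 1*(-223136))) = 1/(-401491 + (-112456 + 223136)) = 1/(-401491 + 110680) = 1/(-290811) = -1/290811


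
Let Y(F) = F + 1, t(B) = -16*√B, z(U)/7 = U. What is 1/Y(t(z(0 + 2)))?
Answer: -1/3583 - 16*√14/3583 ≈ -0.016988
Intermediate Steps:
z(U) = 7*U
Y(F) = 1 + F
1/Y(t(z(0 + 2))) = 1/(1 - 16*√7*√(0 + 2)) = 1/(1 - 16*√14)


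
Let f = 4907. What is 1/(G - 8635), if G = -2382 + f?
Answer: -1/6110 ≈ -0.00016367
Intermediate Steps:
G = 2525 (G = -2382 + 4907 = 2525)
1/(G - 8635) = 1/(2525 - 8635) = 1/(-6110) = -1/6110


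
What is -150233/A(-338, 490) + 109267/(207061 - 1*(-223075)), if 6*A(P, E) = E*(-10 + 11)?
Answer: -27690727807/15054760 ≈ -1839.3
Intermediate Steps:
A(P, E) = E/6 (A(P, E) = (E*(-10 + 11))/6 = (E*1)/6 = E/6)
-150233/A(-338, 490) + 109267/(207061 - 1*(-223075)) = -150233/((⅙)*490) + 109267/(207061 - 1*(-223075)) = -150233/245/3 + 109267/(207061 + 223075) = -150233*3/245 + 109267/430136 = -450699/245 + 109267*(1/430136) = -450699/245 + 109267/430136 = -27690727807/15054760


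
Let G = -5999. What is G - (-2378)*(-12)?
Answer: -34535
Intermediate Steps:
G - (-2378)*(-12) = -5999 - (-2378)*(-12) = -5999 - 1*28536 = -5999 - 28536 = -34535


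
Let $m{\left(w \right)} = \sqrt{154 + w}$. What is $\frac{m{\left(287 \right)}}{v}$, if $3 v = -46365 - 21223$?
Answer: $- \frac{63}{67588} \approx -0.00093212$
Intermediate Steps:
$v = - \frac{67588}{3}$ ($v = \frac{-46365 - 21223}{3} = \frac{1}{3} \left(-67588\right) = - \frac{67588}{3} \approx -22529.0$)
$\frac{m{\left(287 \right)}}{v} = \frac{\sqrt{154 + 287}}{- \frac{67588}{3}} = \sqrt{441} \left(- \frac{3}{67588}\right) = 21 \left(- \frac{3}{67588}\right) = - \frac{63}{67588}$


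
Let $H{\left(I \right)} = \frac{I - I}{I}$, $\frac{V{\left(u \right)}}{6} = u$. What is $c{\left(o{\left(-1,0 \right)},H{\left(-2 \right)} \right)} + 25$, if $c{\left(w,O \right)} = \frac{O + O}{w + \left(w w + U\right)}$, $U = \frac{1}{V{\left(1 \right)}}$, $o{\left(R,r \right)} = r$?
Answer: $25$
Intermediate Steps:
$V{\left(u \right)} = 6 u$
$U = \frac{1}{6}$ ($U = \frac{1}{6 \cdot 1} = \frac{1}{6} \approx 0.16667$)
$H{\left(I \right)} = 0$ ($H{\left(I \right)} = \frac{0}{I} = 0$)
$c{\left(w,O \right)} = \frac{2 O}{\frac{1}{6} + w + w^{2}}$ ($c{\left(w,O \right)} = \frac{O + O}{w + \left(w w + \frac{1}{6}\right)} = \frac{2 O}{w + \left(w^{2} + \frac{1}{6}\right)} = \frac{2 O}{w + \left(\frac{1}{6} + w^{2}\right)} = \frac{2 O}{\frac{1}{6} + w + w^{2}}$)
$c{\left(o{\left(-1,0 \right)},H{\left(-2 \right)} \right)} + 25 = 12 \cdot 0 \frac{1}{1 + 6 \cdot 0 + 6 \cdot 0^{2}} + 25 = 12 \cdot 0 \frac{1}{1 + 0 + 6 \cdot 0} + 25 = 12 \cdot 0 \frac{1}{1 + 0 + 0} + 25 = 12 \cdot 0 \cdot 1^{-1} + 25 = 12 \cdot 0 \cdot 1 + 25 = 0 + 25 = 25$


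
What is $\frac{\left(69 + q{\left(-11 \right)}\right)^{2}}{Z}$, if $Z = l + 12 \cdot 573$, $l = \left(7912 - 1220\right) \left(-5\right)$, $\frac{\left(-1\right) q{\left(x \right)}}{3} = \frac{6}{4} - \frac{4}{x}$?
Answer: $- \frac{1946025}{12866656} \approx -0.15125$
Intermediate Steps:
$q{\left(x \right)} = - \frac{9}{2} + \frac{12}{x}$ ($q{\left(x \right)} = - 3 \left(\frac{6}{4} - \frac{4}{x}\right) = - 3 \left(6 \cdot \frac{1}{4} - \frac{4}{x}\right) = - 3 \left(\frac{3}{2} - \frac{4}{x}\right) = - \frac{9}{2} + \frac{12}{x}$)
$l = -33460$ ($l = 6692 \left(-5\right) = -33460$)
$Z = -26584$ ($Z = -33460 + 12 \cdot 573 = -33460 + 6876 = -26584$)
$\frac{\left(69 + q{\left(-11 \right)}\right)^{2}}{Z} = \frac{\left(69 - \left(\frac{9}{2} - \frac{12}{-11}\right)\right)^{2}}{-26584} = \left(69 + \left(- \frac{9}{2} + 12 \left(- \frac{1}{11}\right)\right)\right)^{2} \left(- \frac{1}{26584}\right) = \left(69 - \frac{123}{22}\right)^{2} \left(- \frac{1}{26584}\right) = \left(\frac{1395}{22}\right)^{2} \left(- \frac{1}{26584}\right) = \frac{1946025}{484} \left(- \frac{1}{26584}\right) = - \frac{1946025}{12866656}$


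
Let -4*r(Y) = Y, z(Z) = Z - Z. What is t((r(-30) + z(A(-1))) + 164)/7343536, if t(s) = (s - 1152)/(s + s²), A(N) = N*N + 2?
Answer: -1961/434498666280 ≈ -4.5132e-9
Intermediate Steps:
A(N) = 2 + N² (A(N) = N² + 2 = 2 + N²)
z(Z) = 0
r(Y) = -Y/4
t(s) = (-1152 + s)/(s + s²)
t((r(-30) + z(A(-1))) + 164)/7343536 = ((-1152 + ((-¼*(-30) + 0) + 164))/(((-¼*(-30) + 0) + 164)*(1 + ((-¼*(-30) + 0) + 164))))/7343536 = ((-1152 + ((15/2 + 0) + 164))/(((15/2 + 0) + 164)*(1 + ((15/2 + 0) + 164))))*(1/7343536) = ((-1152 + (15/2 + 164))/((15/2 + 164)*(1 + (15/2 + 164))))*(1/7343536) = ((-1152 + 343/2)/((343/2)*(1 + 343/2)))*(1/7343536) = ((2/343)*(-1961/2)/(345/2))*(1/7343536) = ((2/343)*(2/345)*(-1961/2))*(1/7343536) = -3922/118335*1/7343536 = -1961/434498666280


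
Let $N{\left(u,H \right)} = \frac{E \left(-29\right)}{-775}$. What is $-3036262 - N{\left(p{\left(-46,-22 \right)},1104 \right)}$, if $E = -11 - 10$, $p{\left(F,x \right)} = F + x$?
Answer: $- \frac{2353102441}{775} \approx -3.0363 \cdot 10^{6}$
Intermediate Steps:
$E = -21$
$N{\left(u,H \right)} = - \frac{609}{775}$ ($N{\left(u,H \right)} = \frac{\left(-21\right) \left(-29\right)}{-775} = 609 \left(- \frac{1}{775}\right) = - \frac{609}{775}$)
$-3036262 - N{\left(p{\left(-46,-22 \right)},1104 \right)} = -3036262 - - \frac{609}{775} = -3036262 + \frac{609}{775} = - \frac{2353102441}{775}$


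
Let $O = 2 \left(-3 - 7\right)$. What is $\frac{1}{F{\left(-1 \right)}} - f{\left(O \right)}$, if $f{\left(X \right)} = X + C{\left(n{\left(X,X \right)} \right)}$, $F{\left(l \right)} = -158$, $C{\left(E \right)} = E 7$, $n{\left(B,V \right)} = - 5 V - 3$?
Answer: $- \frac{104123}{158} \approx -659.01$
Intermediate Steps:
$n{\left(B,V \right)} = -3 - 5 V$
$C{\left(E \right)} = 7 E$
$O = -20$ ($O = 2 \left(-10\right) = -20$)
$f{\left(X \right)} = -21 - 34 X$ ($f{\left(X \right)} = X + 7 \left(-3 - 5 X\right) = X - \left(21 + 35 X\right) = -21 - 34 X$)
$\frac{1}{F{\left(-1 \right)}} - f{\left(O \right)} = \frac{1}{-158} - \left(-21 - -680\right) = - \frac{1}{158} - \left(-21 + 680\right) = - \frac{1}{158} - 659 = - \frac{104123}{158}$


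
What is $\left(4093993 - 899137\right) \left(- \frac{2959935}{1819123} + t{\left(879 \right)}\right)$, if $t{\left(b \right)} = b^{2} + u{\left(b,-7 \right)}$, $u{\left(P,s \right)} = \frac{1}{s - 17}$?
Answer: $\frac{4490453104324462611}{1819123} \approx 2.4685 \cdot 10^{12}$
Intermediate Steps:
$u{\left(P,s \right)} = \frac{1}{-17 + s}$
$t{\left(b \right)} = - \frac{1}{24} + b^{2}$ ($t{\left(b \right)} = b^{2} + \frac{1}{-17 - 7} = b^{2} + \frac{1}{-24} = b^{2} - \frac{1}{24} = - \frac{1}{24} + b^{2}$)
$\left(4093993 - 899137\right) \left(- \frac{2959935}{1819123} + t{\left(879 \right)}\right) = \left(4093993 - 899137\right) \left(- \frac{2959935}{1819123} - \left(\frac{1}{24} - 879^{2}\right)\right) = 3194856 \left(\left(-2959935\right) \frac{1}{1819123} + \left(- \frac{1}{24} + 772641\right)\right) = 3194856 \left(- \frac{2959935}{1819123} + \frac{18543383}{24}\right) = 3194856 \cdot \frac{33732623474669}{43658952} = \frac{4490453104324462611}{1819123}$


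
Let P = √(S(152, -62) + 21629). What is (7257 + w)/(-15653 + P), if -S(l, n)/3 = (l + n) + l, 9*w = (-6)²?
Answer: -113656433/244995506 - 7261*√20903/244995506 ≈ -0.46820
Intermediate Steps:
w = 4 (w = (⅑)*(-6)² = (⅑)*36 = 4)
S(l, n) = -6*l - 3*n (S(l, n) = -3*((l + n) + l) = -3*(n + 2*l) = -6*l - 3*n)
P = √20903 (P = √((-6*152 - 3*(-62)) + 21629) = √((-912 + 186) + 21629) = √(-726 + 21629) = √20903 ≈ 144.58)
(7257 + w)/(-15653 + P) = (7257 + 4)/(-15653 + √20903) = 7261/(-15653 + √20903)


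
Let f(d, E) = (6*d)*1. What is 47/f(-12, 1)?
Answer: -47/72 ≈ -0.65278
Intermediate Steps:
f(d, E) = 6*d
47/f(-12, 1) = 47/((6*(-12))) = 47/(-72) = 47*(-1/72) = -47/72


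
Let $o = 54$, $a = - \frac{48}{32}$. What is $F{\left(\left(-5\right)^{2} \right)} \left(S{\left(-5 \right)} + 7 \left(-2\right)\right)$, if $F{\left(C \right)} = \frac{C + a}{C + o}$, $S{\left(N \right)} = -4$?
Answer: $- \frac{423}{79} \approx -5.3544$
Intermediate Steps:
$a = - \frac{3}{2}$ ($a = \left(-48\right) \frac{1}{32} = - \frac{3}{2} \approx -1.5$)
$F{\left(C \right)} = \frac{- \frac{3}{2} + C}{54 + C}$ ($F{\left(C \right)} = \frac{C - \frac{3}{2}}{C + 54} = \frac{- \frac{3}{2} + C}{54 + C}$)
$F{\left(\left(-5\right)^{2} \right)} \left(S{\left(-5 \right)} + 7 \left(-2\right)\right) = \frac{- \frac{3}{2} + \left(-5\right)^{2}}{54 + \left(-5\right)^{2}} \left(-4 + 7 \left(-2\right)\right) = \frac{- \frac{3}{2} + 25}{54 + 25} \left(-4 - 14\right) = \frac{1}{79} \cdot \frac{47}{2} \left(-18\right) = \frac{47}{158} \left(-18\right) = - \frac{423}{79}$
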